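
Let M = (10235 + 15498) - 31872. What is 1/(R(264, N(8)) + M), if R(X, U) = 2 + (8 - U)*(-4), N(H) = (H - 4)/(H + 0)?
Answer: -1/6167 ≈ -0.00016215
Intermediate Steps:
N(H) = (-4 + H)/H
M = -6139 (M = 25733 - 31872 = -6139)
R(X, U) = -30 + 4*U (R(X, U) = 2 + (-32 + 4*U) = -30 + 4*U)
1/(R(264, N(8)) + M) = 1/((-30 + 4*((-4 + 8)/8)) - 6139) = 1/((-30 + 4*((1/8)*4)) - 6139) = 1/((-30 + 4*(1/2)) - 6139) = 1/((-30 + 2) - 6139) = 1/(-28 - 6139) = 1/(-6167) = -1/6167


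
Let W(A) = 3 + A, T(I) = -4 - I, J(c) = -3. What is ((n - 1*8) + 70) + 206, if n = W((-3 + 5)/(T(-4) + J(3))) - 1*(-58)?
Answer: 985/3 ≈ 328.33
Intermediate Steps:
n = 181/3 (n = (3 + (-3 + 5)/((-4 - 1*(-4)) - 3)) - 1*(-58) = (3 + 2/((-4 + 4) - 3)) + 58 = (3 + 2/(0 - 3)) + 58 = (3 + 2/(-3)) + 58 = (3 + 2*(-⅓)) + 58 = (3 - ⅔) + 58 = 7/3 + 58 = 181/3 ≈ 60.333)
((n - 1*8) + 70) + 206 = ((181/3 - 1*8) + 70) + 206 = ((181/3 - 8) + 70) + 206 = (157/3 + 70) + 206 = 367/3 + 206 = 985/3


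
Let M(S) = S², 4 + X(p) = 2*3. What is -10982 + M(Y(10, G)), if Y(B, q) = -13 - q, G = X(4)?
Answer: -10757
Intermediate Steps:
X(p) = 2 (X(p) = -4 + 2*3 = -4 + 6 = 2)
G = 2
-10982 + M(Y(10, G)) = -10982 + (-13 - 1*2)² = -10982 + (-13 - 2)² = -10982 + (-15)² = -10982 + 225 = -10757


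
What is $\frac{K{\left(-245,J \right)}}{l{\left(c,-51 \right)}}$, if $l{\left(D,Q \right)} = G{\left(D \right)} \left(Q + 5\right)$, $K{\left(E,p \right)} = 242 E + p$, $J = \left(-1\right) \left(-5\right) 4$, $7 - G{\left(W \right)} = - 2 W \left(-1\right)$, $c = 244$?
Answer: $- \frac{29635}{11063} \approx -2.6787$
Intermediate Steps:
$G{\left(W \right)} = 7 - 2 W$ ($G{\left(W \right)} = 7 - - 2 W \left(-1\right) = 7 - 2 W$)
$J = 20$ ($J = 5 \cdot 4 = 20$)
$K{\left(E,p \right)} = p + 242 E$
$l{\left(D,Q \right)} = \left(5 + Q\right) \left(7 - 2 D\right)$ ($l{\left(D,Q \right)} = \left(7 - 2 D\right) \left(Q + 5\right) = \left(7 - 2 D\right) \left(5 + Q\right) = \left(5 + Q\right) \left(7 - 2 D\right)$)
$\frac{K{\left(-245,J \right)}}{l{\left(c,-51 \right)}} = \frac{20 + 242 \left(-245\right)}{\left(-1\right) \left(-7 + 2 \cdot 244\right) \left(5 - 51\right)} = \frac{20 - 59290}{\left(-1\right) \left(-7 + 488\right) \left(-46\right)} = - \frac{59270}{\left(-1\right) 481 \left(-46\right)} = - \frac{59270}{22126} = \left(-59270\right) \frac{1}{22126} = - \frac{29635}{11063}$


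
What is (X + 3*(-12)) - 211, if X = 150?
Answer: -97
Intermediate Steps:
(X + 3*(-12)) - 211 = (150 + 3*(-12)) - 211 = (150 - 36) - 211 = 114 - 211 = -97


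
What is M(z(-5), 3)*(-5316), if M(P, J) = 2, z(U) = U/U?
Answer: -10632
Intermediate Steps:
z(U) = 1
M(z(-5), 3)*(-5316) = 2*(-5316) = -10632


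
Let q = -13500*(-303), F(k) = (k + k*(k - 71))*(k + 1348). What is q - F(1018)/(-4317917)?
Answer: 17664722829924/4317917 ≈ 4.0910e+6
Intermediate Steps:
F(k) = (1348 + k)*(k + k*(-71 + k)) (F(k) = (k + k*(-71 + k))*(1348 + k) = (1348 + k)*(k + k*(-71 + k)))
q = 4090500
q - F(1018)/(-4317917) = 4090500 - 1018*(-94360 + 1018² + 1278*1018)/(-4317917) = 4090500 - 1018*(-94360 + 1036324 + 1301004)*(-1)/4317917 = 4090500 - 1018*2242968*(-1)/4317917 = 4090500 - 2283341424*(-1)/4317917 = 4090500 - 1*(-2283341424/4317917) = 4090500 + 2283341424/4317917 = 17664722829924/4317917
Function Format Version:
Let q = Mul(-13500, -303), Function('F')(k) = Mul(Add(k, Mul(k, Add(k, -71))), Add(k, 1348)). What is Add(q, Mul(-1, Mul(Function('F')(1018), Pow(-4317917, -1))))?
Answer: Rational(17664722829924, 4317917) ≈ 4.0910e+6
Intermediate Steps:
Function('F')(k) = Mul(Add(1348, k), Add(k, Mul(k, Add(-71, k)))) (Function('F')(k) = Mul(Add(k, Mul(k, Add(-71, k))), Add(1348, k)) = Mul(Add(1348, k), Add(k, Mul(k, Add(-71, k)))))
q = 4090500
Add(q, Mul(-1, Mul(Function('F')(1018), Pow(-4317917, -1)))) = Add(4090500, Mul(-1, Mul(Mul(1018, Add(-94360, Pow(1018, 2), Mul(1278, 1018))), Pow(-4317917, -1)))) = Add(4090500, Mul(-1, Mul(Mul(1018, Add(-94360, 1036324, 1301004)), Rational(-1, 4317917)))) = Add(4090500, Mul(-1, Mul(Mul(1018, 2242968), Rational(-1, 4317917)))) = Add(4090500, Mul(-1, Mul(2283341424, Rational(-1, 4317917)))) = Add(4090500, Mul(-1, Rational(-2283341424, 4317917))) = Add(4090500, Rational(2283341424, 4317917)) = Rational(17664722829924, 4317917)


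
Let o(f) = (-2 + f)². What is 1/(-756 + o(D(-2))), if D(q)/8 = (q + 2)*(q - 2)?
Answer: -1/752 ≈ -0.0013298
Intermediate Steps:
D(q) = 8*(-2 + q)*(2 + q) (D(q) = 8*((q + 2)*(q - 2)) = 8*((2 + q)*(-2 + q)) = 8*((-2 + q)*(2 + q)) = 8*(-2 + q)*(2 + q))
1/(-756 + o(D(-2))) = 1/(-756 + (-2 + (-32 + 8*(-2)²))²) = 1/(-756 + (-2 + (-32 + 8*4))²) = 1/(-756 + (-2 + (-32 + 32))²) = 1/(-756 + (-2 + 0)²) = 1/(-756 + (-2)²) = 1/(-756 + 4) = 1/(-752) = -1/752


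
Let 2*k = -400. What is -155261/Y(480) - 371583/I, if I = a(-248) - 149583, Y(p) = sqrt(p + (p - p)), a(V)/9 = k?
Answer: 123861/50461 - 155261*sqrt(30)/120 ≈ -7084.2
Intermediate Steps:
k = -200 (k = (1/2)*(-400) = -200)
a(V) = -1800 (a(V) = 9*(-200) = -1800)
Y(p) = sqrt(p) (Y(p) = sqrt(p + 0) = sqrt(p))
I = -151383 (I = -1800 - 149583 = -151383)
-155261/Y(480) - 371583/I = -155261*sqrt(30)/120 - 371583/(-151383) = -155261*sqrt(30)/120 - 371583*(-1/151383) = -155261*sqrt(30)/120 + 123861/50461 = 123861/50461 - 155261*sqrt(30)/120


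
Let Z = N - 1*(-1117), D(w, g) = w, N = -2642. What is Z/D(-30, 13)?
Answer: 305/6 ≈ 50.833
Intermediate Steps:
Z = -1525 (Z = -2642 - 1*(-1117) = -2642 + 1117 = -1525)
Z/D(-30, 13) = -1525/(-30) = -1525*(-1/30) = 305/6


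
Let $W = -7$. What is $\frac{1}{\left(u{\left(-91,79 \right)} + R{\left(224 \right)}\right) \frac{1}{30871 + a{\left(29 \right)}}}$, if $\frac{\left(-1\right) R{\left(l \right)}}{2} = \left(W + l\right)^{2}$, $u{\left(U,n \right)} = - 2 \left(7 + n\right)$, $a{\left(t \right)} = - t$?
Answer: $- \frac{15421}{47175} \approx -0.32689$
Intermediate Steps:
$u{\left(U,n \right)} = -14 - 2 n$
$R{\left(l \right)} = - 2 \left(-7 + l\right)^{2}$
$\frac{1}{\left(u{\left(-91,79 \right)} + R{\left(224 \right)}\right) \frac{1}{30871 + a{\left(29 \right)}}} = \frac{1}{\left(\left(-14 - 158\right) - 2 \left(-7 + 224\right)^{2}\right) \frac{1}{30871 - 29}} = \frac{1}{\left(\left(-14 - 158\right) - 2 \cdot 217^{2}\right) \frac{1}{30871 - 29}} = \frac{1}{\left(-172 - 94178\right) \frac{1}{30842}} = \frac{1}{\left(-94350\right) \frac{1}{30842}} = \frac{1}{- \frac{47175}{15421}} = - \frac{15421}{47175}$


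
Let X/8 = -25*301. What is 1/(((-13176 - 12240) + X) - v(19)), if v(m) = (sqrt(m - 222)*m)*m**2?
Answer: I/(-85616*I + 6859*sqrt(203)) ≈ -5.0719e-6 + 5.7893e-6*I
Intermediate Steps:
X = -60200 (X = 8*(-25*301) = 8*(-7525) = -60200)
v(m) = m**3*sqrt(-222 + m) (v(m) = (sqrt(-222 + m)*m)*m**2 = (m*sqrt(-222 + m))*m**2 = m**3*sqrt(-222 + m))
1/(((-13176 - 12240) + X) - v(19)) = 1/(((-13176 - 12240) - 60200) - 19**3*sqrt(-222 + 19)) = 1/((-25416 - 60200) - 6859*sqrt(-203)) = 1/(-85616 - 6859*I*sqrt(203))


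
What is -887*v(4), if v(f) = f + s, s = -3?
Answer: -887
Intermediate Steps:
v(f) = -3 + f (v(f) = f - 3 = -3 + f)
-887*v(4) = -887*(-3 + 4) = -887*1 = -887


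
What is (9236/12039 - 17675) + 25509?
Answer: 94322762/12039 ≈ 7834.8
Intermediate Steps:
(9236/12039 - 17675) + 25509 = -212780089/12039 + 25509 = 94322762/12039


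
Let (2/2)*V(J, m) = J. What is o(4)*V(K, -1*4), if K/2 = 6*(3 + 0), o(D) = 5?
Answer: 180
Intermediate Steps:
K = 36 (K = 2*(6*(3 + 0)) = 2*(6*3) = 2*18 = 36)
V(J, m) = J
o(4)*V(K, -1*4) = 5*36 = 180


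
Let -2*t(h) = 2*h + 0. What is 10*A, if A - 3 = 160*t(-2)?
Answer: 3230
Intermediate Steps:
t(h) = -h (t(h) = -(2*h + 0)/2 = -h)
A = 323 (A = 3 + 160*(-1*(-2)) = 3 + 160*2 = 3 + 320 = 323)
10*A = 10*323 = 3230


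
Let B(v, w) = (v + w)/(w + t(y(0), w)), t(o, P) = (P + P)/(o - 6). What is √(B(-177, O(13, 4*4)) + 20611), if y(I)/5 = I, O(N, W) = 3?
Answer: 2*√5131 ≈ 143.26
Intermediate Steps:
y(I) = 5*I
t(o, P) = 2*P/(-6 + o) (t(o, P) = (2*P)/(-6 + o) = 2*P/(-6 + o))
B(v, w) = 3*(v + w)/(2*w) (B(v, w) = (v + w)/(w + 2*w/(-6 + 5*0)) = (v + w)/(w + 2*w/(-6 + 0)) = (v + w)/(w + 2*w/(-6)) = (v + w)/(w + 2*w*(-⅙)) = (v + w)/(w - w/3) = (v + w)/((2*w/3)) = (v + w)*(3/(2*w)) = 3*(v + w)/(2*w))
√(B(-177, O(13, 4*4)) + 20611) = √((3/2)*(-177 + 3)/3 + 20611) = √((3/2)*(⅓)*(-174) + 20611) = √(-87 + 20611) = √20524 = 2*√5131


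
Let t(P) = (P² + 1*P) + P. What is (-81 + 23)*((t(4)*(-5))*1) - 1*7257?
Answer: -297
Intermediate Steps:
t(P) = P² + 2*P (t(P) = (P² + P) + P = (P + P²) + P = P² + 2*P)
(-81 + 23)*((t(4)*(-5))*1) - 1*7257 = (-81 + 23)*(((4*(2 + 4))*(-5))*1) - 1*7257 = -58*(4*6)*(-5) - 7257 = -58*24*(-5) - 7257 = -(-6960) - 7257 = -58*(-120) - 7257 = 6960 - 7257 = -297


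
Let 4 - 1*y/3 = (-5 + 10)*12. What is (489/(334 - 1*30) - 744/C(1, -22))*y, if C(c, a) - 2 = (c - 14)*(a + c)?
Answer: 1925721/10450 ≈ 184.28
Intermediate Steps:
y = -168 (y = 12 - 3*(-5 + 10)*12 = 12 - 15*12 = 12 - 3*60 = 12 - 180 = -168)
C(c, a) = 2 + (-14 + c)*(a + c) (C(c, a) = 2 + (c - 14)*(a + c) = 2 + (-14 + c)*(a + c))
(489/(334 - 1*30) - 744/C(1, -22))*y = (489/(334 - 1*30) - 744/(2 + 1² - 14*(-22) - 14*1 - 22*1))*(-168) = (489/(334 - 30) - 744/(2 + 1 + 308 - 14 - 22))*(-168) = (489/304 - 744/275)*(-168) = -91701/83600*(-168) = 1925721/10450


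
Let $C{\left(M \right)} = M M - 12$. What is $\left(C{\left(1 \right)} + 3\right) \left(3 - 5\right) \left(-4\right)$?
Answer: $-64$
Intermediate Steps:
$C{\left(M \right)} = -12 + M^{2}$ ($C{\left(M \right)} = M^{2} - 12 = -12 + M^{2}$)
$\left(C{\left(1 \right)} + 3\right) \left(3 - 5\right) \left(-4\right) = \left(\left(-12 + 1^{2}\right) + 3\right) \left(3 - 5\right) \left(-4\right) = \left(\left(-12 + 1\right) + 3\right) \left(\left(-2\right) \left(-4\right)\right) = \left(-11 + 3\right) 8 = \left(-8\right) 8 = -64$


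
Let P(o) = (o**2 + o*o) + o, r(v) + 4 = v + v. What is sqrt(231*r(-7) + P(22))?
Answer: 12*I*sqrt(22) ≈ 56.285*I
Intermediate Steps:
r(v) = -4 + 2*v (r(v) = -4 + (v + v) = -4 + 2*v)
P(o) = o + 2*o**2 (P(o) = (o**2 + o**2) + o = 2*o**2 + o = o + 2*o**2)
sqrt(231*r(-7) + P(22)) = sqrt(231*(-4 + 2*(-7)) + 22*(1 + 2*22)) = sqrt(231*(-4 - 14) + 22*(1 + 44)) = sqrt(231*(-18) + 22*45) = sqrt(-4158 + 990) = sqrt(-3168) = 12*I*sqrt(22)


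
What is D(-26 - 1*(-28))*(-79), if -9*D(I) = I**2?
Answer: 316/9 ≈ 35.111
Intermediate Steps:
D(I) = -I**2/9
D(-26 - 1*(-28))*(-79) = -(-26 - 1*(-28))**2/9*(-79) = -(-26 + 28)**2/9*(-79) = -1/9*2**2*(-79) = -1/9*4*(-79) = -4/9*(-79) = 316/9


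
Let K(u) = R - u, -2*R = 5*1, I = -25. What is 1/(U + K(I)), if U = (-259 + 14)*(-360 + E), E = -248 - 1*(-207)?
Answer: 2/196535 ≈ 1.0176e-5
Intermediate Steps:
R = -5/2 ≈ -2.5000
E = -41 (E = -248 + 207 = -41)
K(u) = -5/2 - u
U = 98245 (U = (-259 + 14)*(-360 - 41) = -245*(-401) = 98245)
1/(U + K(I)) = 1/(98245 + (-5/2 - 1*(-25))) = 1/(98245 + (-5/2 + 25)) = 1/(98245 + 45/2) = 1/(196535/2) = 2/196535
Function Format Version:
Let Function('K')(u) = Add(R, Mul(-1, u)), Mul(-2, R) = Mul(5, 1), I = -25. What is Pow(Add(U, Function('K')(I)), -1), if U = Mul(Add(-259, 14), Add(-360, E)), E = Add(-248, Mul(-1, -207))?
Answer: Rational(2, 196535) ≈ 1.0176e-5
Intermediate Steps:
R = Rational(-5, 2) (R = Mul(Rational(-1, 2), Mul(5, 1)) = Mul(Rational(-1, 2), 5) = Rational(-5, 2) ≈ -2.5000)
E = -41 (E = Add(-248, 207) = -41)
Function('K')(u) = Add(Rational(-5, 2), Mul(-1, u))
U = 98245 (U = Mul(Add(-259, 14), Add(-360, -41)) = Mul(-245, -401) = 98245)
Pow(Add(U, Function('K')(I)), -1) = Pow(Add(98245, Add(Rational(-5, 2), Mul(-1, -25))), -1) = Pow(Add(98245, Add(Rational(-5, 2), 25)), -1) = Pow(Add(98245, Rational(45, 2)), -1) = Pow(Rational(196535, 2), -1) = Rational(2, 196535)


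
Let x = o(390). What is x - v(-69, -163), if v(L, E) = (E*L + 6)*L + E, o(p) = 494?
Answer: 777114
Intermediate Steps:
v(L, E) = E + L*(6 + E*L) (v(L, E) = (6 + E*L)*L + E = L*(6 + E*L) + E = E + L*(6 + E*L))
x = 494
x - v(-69, -163) = 494 - (-163 + 6*(-69) - 163*(-69)²) = 494 - (-163 - 414 - 163*4761) = 494 - (-163 - 414 - 776043) = 494 - 1*(-776620) = 494 + 776620 = 777114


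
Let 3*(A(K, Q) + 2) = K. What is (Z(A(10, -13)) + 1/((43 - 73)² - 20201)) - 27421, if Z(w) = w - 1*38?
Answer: -1589881276/57903 ≈ -27458.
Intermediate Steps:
A(K, Q) = -2 + K/3
Z(w) = -38 + w (Z(w) = w - 38 = -38 + w)
(Z(A(10, -13)) + 1/((43 - 73)² - 20201)) - 27421 = ((-38 + (-2 + (⅓)*10)) + 1/((43 - 73)² - 20201)) - 27421 = ((-38 + (-2 + 10/3)) + 1/((-30)² - 20201)) - 27421 = ((-38 + 4/3) + 1/(900 - 20201)) - 27421 = (-110/3 + 1/(-19301)) - 27421 = (-110/3 - 1/19301) - 27421 = -2123113/57903 - 27421 = -1589881276/57903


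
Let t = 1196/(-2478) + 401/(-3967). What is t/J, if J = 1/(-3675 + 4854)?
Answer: -1127558265/1638371 ≈ -688.22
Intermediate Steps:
J = 1/1179 ≈ 0.00084818
t = -2869105/4915113 (t = 1196*(-1/2478) + 401*(-1/3967) = -598/1239 - 401/3967 = -2869105/4915113 ≈ -0.58373)
t/J = -2869105/(4915113*1/1179) = -2869105/4915113*1179 = -1127558265/1638371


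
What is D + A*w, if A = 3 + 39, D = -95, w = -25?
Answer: -1145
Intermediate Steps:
A = 42
D + A*w = -95 + 42*(-25) = -95 - 1050 = -1145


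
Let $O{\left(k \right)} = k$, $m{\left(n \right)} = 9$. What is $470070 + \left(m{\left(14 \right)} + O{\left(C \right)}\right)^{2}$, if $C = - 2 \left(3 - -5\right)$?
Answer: $470119$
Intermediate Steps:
$C = -16$ ($C = - 2 \left(3 + 5\right) = \left(-2\right) 8 = -16$)
$470070 + \left(m{\left(14 \right)} + O{\left(C \right)}\right)^{2} = 470070 + \left(9 - 16\right)^{2} = 470070 + \left(-7\right)^{2} = 470070 + 49 = 470119$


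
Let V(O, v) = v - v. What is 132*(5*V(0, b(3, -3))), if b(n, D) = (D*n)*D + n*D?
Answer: 0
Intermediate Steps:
b(n, D) = D*n + n*D² (b(n, D) = n*D² + D*n = D*n + n*D²)
V(O, v) = 0
132*(5*V(0, b(3, -3))) = 132*(5*0) = 132*0 = 0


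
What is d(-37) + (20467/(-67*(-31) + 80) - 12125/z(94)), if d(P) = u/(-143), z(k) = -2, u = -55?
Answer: 340550837/56082 ≈ 6072.4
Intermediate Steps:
d(P) = 5/13 (d(P) = -55/(-143) = -55*(-1/143) = 5/13)
d(-37) + (20467/(-67*(-31) + 80) - 12125/z(94)) = 5/13 + (20467/(-67*(-31) + 80) - 12125/(-2)) = 5/13 + (20467/(2077 + 80) - 12125*(-½)) = 5/13 + (20467/2157 + 12125/2) = 5/13 + 26194559/4314 = 340550837/56082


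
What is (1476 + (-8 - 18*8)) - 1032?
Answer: 292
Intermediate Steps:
(1476 + (-8 - 18*8)) - 1032 = (1476 + (-8 - 144)) - 1032 = (1476 - 152) - 1032 = 1324 - 1032 = 292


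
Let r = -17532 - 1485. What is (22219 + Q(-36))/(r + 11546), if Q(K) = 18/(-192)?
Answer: -711005/239072 ≈ -2.9740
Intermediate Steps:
r = -19017
Q(K) = -3/32 (Q(K) = 18*(-1/192) = -3/32)
(22219 + Q(-36))/(r + 11546) = (22219 - 3/32)/(-19017 + 11546) = (711005/32)/(-7471) = (711005/32)*(-1/7471) = -711005/239072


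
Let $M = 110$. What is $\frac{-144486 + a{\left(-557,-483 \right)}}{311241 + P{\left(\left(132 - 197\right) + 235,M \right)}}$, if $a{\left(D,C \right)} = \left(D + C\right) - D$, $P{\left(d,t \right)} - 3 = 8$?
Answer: $- \frac{144969}{311252} \approx -0.46576$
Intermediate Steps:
$P{\left(d,t \right)} = 11$ ($P{\left(d,t \right)} = 3 + 8 = 11$)
$a{\left(D,C \right)} = C$ ($a{\left(D,C \right)} = \left(C + D\right) - D = C$)
$\frac{-144486 + a{\left(-557,-483 \right)}}{311241 + P{\left(\left(132 - 197\right) + 235,M \right)}} = \frac{-144486 - 483}{311241 + 11} = - \frac{144969}{311252}$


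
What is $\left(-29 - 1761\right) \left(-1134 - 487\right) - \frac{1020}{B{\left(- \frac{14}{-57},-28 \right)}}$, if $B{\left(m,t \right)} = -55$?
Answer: $\frac{31917694}{11} \approx 2.9016 \cdot 10^{6}$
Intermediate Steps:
$\left(-29 - 1761\right) \left(-1134 - 487\right) - \frac{1020}{B{\left(- \frac{14}{-57},-28 \right)}} = \left(-29 - 1761\right) \left(-1134 - 487\right) - \frac{1020}{-55} = \left(-1790\right) \left(-1621\right) - 1020 \left(- \frac{1}{55}\right) = 2901590 - - \frac{204}{11} = 2901590 + \frac{204}{11} = \frac{31917694}{11}$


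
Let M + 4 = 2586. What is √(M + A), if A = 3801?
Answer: √6383 ≈ 79.894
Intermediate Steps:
M = 2582 (M = -4 + 2586 = 2582)
√(M + A) = √(2582 + 3801) = √6383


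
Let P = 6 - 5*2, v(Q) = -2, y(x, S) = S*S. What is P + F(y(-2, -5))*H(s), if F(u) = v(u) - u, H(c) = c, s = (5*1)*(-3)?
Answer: 401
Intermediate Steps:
y(x, S) = S**2
s = -15 (s = 5*(-3) = -15)
F(u) = -2 - u
P = -4 (P = 6 - 10 = -4)
P + F(y(-2, -5))*H(s) = -4 + (-2 - 1*(-5)**2)*(-15) = -4 + (-2 - 1*25)*(-15) = -4 + (-2 - 25)*(-15) = -4 - 27*(-15) = -4 + 405 = 401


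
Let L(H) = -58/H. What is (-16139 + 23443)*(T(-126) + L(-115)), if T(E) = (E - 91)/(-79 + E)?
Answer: 53823176/4715 ≈ 11415.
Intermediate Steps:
T(E) = (-91 + E)/(-79 + E)
(-16139 + 23443)*(T(-126) + L(-115)) = (-16139 + 23443)*((-91 - 126)/(-79 - 126) - 58/(-115)) = 7304*(-217/(-205) - 58*(-1/115)) = 7304*(-1/205*(-217) + 58/115) = 7304*(217/205 + 58/115) = 7304*(7369/4715) = 53823176/4715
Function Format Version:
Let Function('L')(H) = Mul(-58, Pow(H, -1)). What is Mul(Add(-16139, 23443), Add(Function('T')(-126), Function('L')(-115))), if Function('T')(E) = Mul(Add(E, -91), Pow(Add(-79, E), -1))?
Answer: Rational(53823176, 4715) ≈ 11415.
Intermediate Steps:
Function('T')(E) = Mul(Pow(Add(-79, E), -1), Add(-91, E)) (Function('T')(E) = Mul(Add(-91, E), Pow(Add(-79, E), -1)) = Mul(Pow(Add(-79, E), -1), Add(-91, E)))
Mul(Add(-16139, 23443), Add(Function('T')(-126), Function('L')(-115))) = Mul(Add(-16139, 23443), Add(Mul(Pow(Add(-79, -126), -1), Add(-91, -126)), Mul(-58, Pow(-115, -1)))) = Mul(7304, Add(Mul(Pow(-205, -1), -217), Mul(-58, Rational(-1, 115)))) = Mul(7304, Add(Mul(Rational(-1, 205), -217), Rational(58, 115))) = Mul(7304, Add(Rational(217, 205), Rational(58, 115))) = Mul(7304, Rational(7369, 4715)) = Rational(53823176, 4715)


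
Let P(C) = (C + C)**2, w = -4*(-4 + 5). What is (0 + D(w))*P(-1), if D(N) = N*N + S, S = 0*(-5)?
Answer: 64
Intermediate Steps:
w = -4 (w = -4*1 = -4)
S = 0
D(N) = N**2 (D(N) = N*N + 0 = N**2 + 0 = N**2)
P(C) = 4*C**2 (P(C) = (2*C)**2 = 4*C**2)
(0 + D(w))*P(-1) = (0 + (-4)**2)*(4*(-1)**2) = (0 + 16)*(4*1) = 16*4 = 64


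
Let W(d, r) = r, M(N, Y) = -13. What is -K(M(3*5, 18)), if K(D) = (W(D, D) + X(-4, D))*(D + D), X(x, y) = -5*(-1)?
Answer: -208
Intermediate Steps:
X(x, y) = 5
K(D) = 2*D*(5 + D) (K(D) = (D + 5)*(D + D) = (5 + D)*(2*D) = 2*D*(5 + D))
-K(M(3*5, 18)) = -2*(-13)*(5 - 13) = -2*(-13)*(-8) = -1*208 = -208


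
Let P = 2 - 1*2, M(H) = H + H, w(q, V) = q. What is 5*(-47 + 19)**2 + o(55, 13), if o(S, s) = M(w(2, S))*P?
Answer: 3920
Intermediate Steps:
M(H) = 2*H
P = 0 (P = 2 - 2 = 0)
o(S, s) = 0 (o(S, s) = (2*2)*0 = 4*0 = 0)
5*(-47 + 19)**2 + o(55, 13) = 5*(-47 + 19)**2 + 0 = 5*(-28)**2 + 0 = 5*784 + 0 = 3920 + 0 = 3920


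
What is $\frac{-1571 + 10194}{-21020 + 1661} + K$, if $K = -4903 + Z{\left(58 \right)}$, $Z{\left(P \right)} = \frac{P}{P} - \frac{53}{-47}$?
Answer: $- \frac{4459576700}{909873} \approx -4901.3$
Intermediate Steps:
$Z{\left(P \right)} = \frac{100}{47}$ ($Z{\left(P \right)} = 1 - - \frac{53}{47} = 1 + \frac{53}{47} = \frac{100}{47}$)
$K = - \frac{230341}{47}$ ($K = -4903 + \frac{100}{47} = - \frac{230341}{47} \approx -4900.9$)
$\frac{-1571 + 10194}{-21020 + 1661} + K = \frac{-1571 + 10194}{-21020 + 1661} - \frac{230341}{47} = \frac{8623}{-19359} - \frac{230341}{47} = 8623 \left(- \frac{1}{19359}\right) - \frac{230341}{47} = - \frac{8623}{19359} - \frac{230341}{47} = - \frac{4459576700}{909873}$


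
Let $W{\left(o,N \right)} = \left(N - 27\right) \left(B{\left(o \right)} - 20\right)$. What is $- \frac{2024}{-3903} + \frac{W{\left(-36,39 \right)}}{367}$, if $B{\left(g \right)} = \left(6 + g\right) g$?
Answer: $\frac{50388968}{1432401} \approx 35.178$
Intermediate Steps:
$B{\left(g \right)} = g \left(6 + g\right)$
$W{\left(o,N \right)} = \left(-27 + N\right) \left(-20 + o \left(6 + o\right)\right)$ ($W{\left(o,N \right)} = \left(N - 27\right) \left(o \left(6 + o\right) - 20\right) = \left(-27 + N\right) \left(-20 + o \left(6 + o\right)\right)$)
$- \frac{2024}{-3903} + \frac{W{\left(-36,39 \right)}}{367} = - \frac{2024}{-3903} + \frac{540 - 780 - - 972 \left(6 - 36\right) + 39 \left(-36\right) \left(6 - 36\right)}{367} = \left(-2024\right) \left(- \frac{1}{3903}\right) + \left(540 - 780 - \left(-972\right) \left(-30\right) + 39 \left(-36\right) \left(-30\right)\right) \frac{1}{367} = \frac{2024}{3903} + \left(540 - 780 - 29160 + 42120\right) \frac{1}{367} = \frac{2024}{3903} + 12720 \cdot \frac{1}{367} = \frac{2024}{3903} + \frac{12720}{367} = \frac{50388968}{1432401}$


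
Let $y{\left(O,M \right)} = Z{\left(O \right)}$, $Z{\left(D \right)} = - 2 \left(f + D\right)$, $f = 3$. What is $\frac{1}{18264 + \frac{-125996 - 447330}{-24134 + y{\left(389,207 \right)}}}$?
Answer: $\frac{12459}{227837839} \approx 5.4684 \cdot 10^{-5}$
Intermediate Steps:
$Z{\left(D \right)} = -6 - 2 D$ ($Z{\left(D \right)} = - 2 \left(3 + D\right) = -6 - 2 D$)
$y{\left(O,M \right)} = -6 - 2 O$
$\frac{1}{18264 + \frac{-125996 - 447330}{-24134 + y{\left(389,207 \right)}}} = \frac{1}{18264 + \frac{-125996 - 447330}{-24134 - 784}} = \frac{1}{18264 - \frac{573326}{-24134 - 784}} = \frac{1}{18264 - \frac{573326}{-24918}} = \frac{1}{18264 - - \frac{286663}{12459}} = \frac{1}{18264 + \frac{286663}{12459}} = \frac{1}{\frac{227837839}{12459}} = \frac{12459}{227837839}$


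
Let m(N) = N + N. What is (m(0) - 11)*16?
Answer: -176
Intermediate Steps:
m(N) = 2*N
(m(0) - 11)*16 = (2*0 - 11)*16 = (0 - 11)*16 = -11*16 = -176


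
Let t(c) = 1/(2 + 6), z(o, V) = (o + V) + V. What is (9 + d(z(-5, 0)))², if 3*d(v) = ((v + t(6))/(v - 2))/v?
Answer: 6285049/78400 ≈ 80.166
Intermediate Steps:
z(o, V) = o + 2*V (z(o, V) = (V + o) + V = o + 2*V)
t(c) = ⅛ (t(c) = 1/8 = ⅛)
d(v) = (⅛ + v)/(3*v*(-2 + v)) (d(v) = (((v + ⅛)/(v - 2))/v)/3 = (((⅛ + v)/(-2 + v))/v)/3 = ((⅛ + v)/(v*(-2 + v)))/3 = (⅛ + v)/(3*v*(-2 + v)))
(9 + d(z(-5, 0)))² = (9 + (1 + 8*(-5 + 2*0))/(24*(-5 + 2*0)*(-2 + (-5 + 2*0))))² = (9 + (1 + 8*(-5 + 0))/(24*(-5 + 0)*(-2 + (-5 + 0))))² = (9 + (1/24)*(1 + 8*(-5))/(-5*(-2 - 5)))² = (9 + (1/24)*(-⅕)*(1 - 40)/(-7))² = (9 + (1/24)*(-⅕)*(-⅐)*(-39))² = (9 - 13/280)² = (2507/280)² = 6285049/78400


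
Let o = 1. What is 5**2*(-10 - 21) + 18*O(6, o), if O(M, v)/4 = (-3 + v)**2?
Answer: -487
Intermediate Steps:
O(M, v) = 4*(-3 + v)**2
5**2*(-10 - 21) + 18*O(6, o) = 5**2*(-10 - 21) + 18*(4*(-3 + 1)**2) = 25*(-31) + 18*(4*(-2)**2) = -775 + 18*(4*4) = -775 + 18*16 = -775 + 288 = -487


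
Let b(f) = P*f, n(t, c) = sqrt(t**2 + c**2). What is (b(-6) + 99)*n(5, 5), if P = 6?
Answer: 315*sqrt(2) ≈ 445.48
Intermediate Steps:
n(t, c) = sqrt(c**2 + t**2)
b(f) = 6*f
(b(-6) + 99)*n(5, 5) = (6*(-6) + 99)*sqrt(5**2 + 5**2) = (-36 + 99)*sqrt(25 + 25) = 63*sqrt(50) = 63*(5*sqrt(2)) = 315*sqrt(2)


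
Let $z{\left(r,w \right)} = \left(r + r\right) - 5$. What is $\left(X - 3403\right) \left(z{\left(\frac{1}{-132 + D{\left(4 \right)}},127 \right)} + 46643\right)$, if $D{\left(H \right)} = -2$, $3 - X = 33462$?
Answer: $- \frac{115184350190}{67} \approx -1.7192 \cdot 10^{9}$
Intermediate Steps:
$X = -33459$ ($X = 3 - 33462 = -33459$)
$z{\left(r,w \right)} = -5 + 2 r$ ($z{\left(r,w \right)} = 2 r - 5 = -5 + 2 r$)
$\left(X - 3403\right) \left(z{\left(\frac{1}{-132 + D{\left(4 \right)}},127 \right)} + 46643\right) = \left(-33459 - 3403\right) \left(\left(-5 + \frac{2}{-132 - 2}\right) + 46643\right) = - 36862 \left(\left(-5 + \frac{2}{-134}\right) + 46643\right) = - 36862 \left(\left(-5 + 2 \left(- \frac{1}{134}\right)\right) + 46643\right) = - 36862 \left(\left(-5 - \frac{1}{67}\right) + 46643\right) = - 36862 \left(- \frac{336}{67} + 46643\right) = \left(-36862\right) \frac{3124745}{67} = - \frac{115184350190}{67}$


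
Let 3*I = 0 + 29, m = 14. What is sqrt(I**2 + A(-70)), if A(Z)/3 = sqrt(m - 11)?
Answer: sqrt(841 + 27*sqrt(3))/3 ≈ 9.9318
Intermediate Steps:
A(Z) = 3*sqrt(3) (A(Z) = 3*sqrt(14 - 11) = 3*sqrt(3))
I = 29/3 (I = (0 + 29)/3 = (1/3)*29 = 29/3 ≈ 9.6667)
sqrt(I**2 + A(-70)) = sqrt((29/3)**2 + 3*sqrt(3)) = sqrt(841/9 + 3*sqrt(3))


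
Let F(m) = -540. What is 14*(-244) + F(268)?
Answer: -3956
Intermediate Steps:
14*(-244) + F(268) = 14*(-244) - 540 = -3416 - 540 = -3956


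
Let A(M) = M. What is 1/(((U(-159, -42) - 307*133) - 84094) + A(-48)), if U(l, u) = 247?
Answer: -1/124726 ≈ -8.0176e-6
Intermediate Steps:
1/(((U(-159, -42) - 307*133) - 84094) + A(-48)) = 1/(((247 - 307*133) - 84094) - 48) = 1/(((247 - 40831) - 84094) - 48) = 1/((-40584 - 84094) - 48) = 1/(-124678 - 48) = 1/(-124726) = -1/124726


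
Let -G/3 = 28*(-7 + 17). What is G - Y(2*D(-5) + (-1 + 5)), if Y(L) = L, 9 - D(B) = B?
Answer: -872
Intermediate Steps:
D(B) = 9 - B
G = -840 (G = -84*(-7 + 17) = -84*10 = -3*280 = -840)
G - Y(2*D(-5) + (-1 + 5)) = -840 - (2*(9 - 1*(-5)) + (-1 + 5)) = -840 - (2*(9 + 5) + 4) = -840 - (2*14 + 4) = -840 - (28 + 4) = -840 - 1*32 = -840 - 32 = -872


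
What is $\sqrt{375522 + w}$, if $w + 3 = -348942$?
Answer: $3 \sqrt{2953} \approx 163.02$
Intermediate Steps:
$w = -348945$ ($w = -3 - 348942 = -348945$)
$\sqrt{375522 + w} = \sqrt{375522 - 348945} = \sqrt{26577} = 3 \sqrt{2953}$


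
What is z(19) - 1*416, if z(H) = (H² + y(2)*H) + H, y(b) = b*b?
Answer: 40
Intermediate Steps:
y(b) = b²
z(H) = H² + 5*H (z(H) = (H² + 2²*H) + H = (H² + 4*H) + H = H² + 5*H)
z(19) - 1*416 = 19*(5 + 19) - 1*416 = 19*24 - 416 = 456 - 416 = 40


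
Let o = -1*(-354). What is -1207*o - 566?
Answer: -427844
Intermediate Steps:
o = 354
-1207*o - 566 = -1207*354 - 566 = -427278 - 566 = -427844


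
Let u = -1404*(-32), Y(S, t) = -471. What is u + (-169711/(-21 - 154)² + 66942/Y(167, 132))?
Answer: 215309429123/4808125 ≈ 44780.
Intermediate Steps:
u = 44928
u + (-169711/(-21 - 154)² + 66942/Y(167, 132)) = 44928 + (-169711/(-21 - 154)² + 66942/(-471)) = 44928 + (-169711/((-175)²) + 66942*(-1/471)) = 44928 + (-169711/30625 - 22314/157) = 44928 - 710010877/4808125 = 215309429123/4808125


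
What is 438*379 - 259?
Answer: 165743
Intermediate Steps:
438*379 - 259 = 166002 - 259 = 165743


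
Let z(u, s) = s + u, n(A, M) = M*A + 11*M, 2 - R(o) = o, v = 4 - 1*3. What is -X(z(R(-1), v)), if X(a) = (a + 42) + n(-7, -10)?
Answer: -6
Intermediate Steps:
v = 1 (v = 4 - 3 = 1)
R(o) = 2 - o
n(A, M) = 11*M + A*M (n(A, M) = A*M + 11*M = 11*M + A*M)
X(a) = 2 + a (X(a) = (a + 42) - 10*(11 - 7) = (42 + a) - 10*4 = (42 + a) - 40 = 2 + a)
-X(z(R(-1), v)) = -(2 + (1 + (2 - 1*(-1)))) = -(2 + (1 + (2 + 1))) = -(2 + (1 + 3)) = -(2 + 4) = -1*6 = -6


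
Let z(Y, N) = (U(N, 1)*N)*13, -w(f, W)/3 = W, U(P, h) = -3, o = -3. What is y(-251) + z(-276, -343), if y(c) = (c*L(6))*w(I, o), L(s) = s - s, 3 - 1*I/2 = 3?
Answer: 13377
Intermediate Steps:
I = 0 (I = 6 - 2*3 = 6 - 6 = 0)
L(s) = 0
w(f, W) = -3*W
z(Y, N) = -39*N (z(Y, N) = -3*N*13 = -39*N)
y(c) = 0 (y(c) = (c*0)*(-3*(-3)) = 0*9 = 0)
y(-251) + z(-276, -343) = 0 - 39*(-343) = 0 + 13377 = 13377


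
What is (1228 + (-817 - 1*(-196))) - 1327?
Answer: -720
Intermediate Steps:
(1228 + (-817 - 1*(-196))) - 1327 = (1228 + (-817 + 196)) - 1327 = (1228 - 621) - 1327 = 607 - 1327 = -720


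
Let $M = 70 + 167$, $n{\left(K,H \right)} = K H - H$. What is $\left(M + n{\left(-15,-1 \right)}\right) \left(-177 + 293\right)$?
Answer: $29348$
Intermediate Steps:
$n{\left(K,H \right)} = - H + H K$ ($n{\left(K,H \right)} = H K - H = - H + H K$)
$M = 237$
$\left(M + n{\left(-15,-1 \right)}\right) \left(-177 + 293\right) = \left(237 - \left(-1 - 15\right)\right) \left(-177 + 293\right) = \left(237 - -16\right) 116 = \left(237 + 16\right) 116 = 253 \cdot 116 = 29348$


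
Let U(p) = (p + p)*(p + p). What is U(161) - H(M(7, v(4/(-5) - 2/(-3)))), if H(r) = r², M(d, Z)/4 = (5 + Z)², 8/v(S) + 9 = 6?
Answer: 8359988/81 ≈ 1.0321e+5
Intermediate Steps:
v(S) = -8/3 (v(S) = 8/(-9 + 6) = 8/(-3) = 8*(-⅓) = -8/3)
U(p) = 4*p² (U(p) = (2*p)*(2*p) = 4*p²)
M(d, Z) = 4*(5 + Z)²
U(161) - H(M(7, v(4/(-5) - 2/(-3)))) = 4*161² - (4*(5 - 8/3)²)² = 4*25921 - (4*(7/3)²)² = 103684 - (4*(49/9))² = 103684 - (196/9)² = 103684 - 1*38416/81 = 103684 - 38416/81 = 8359988/81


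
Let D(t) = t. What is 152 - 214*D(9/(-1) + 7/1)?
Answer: 580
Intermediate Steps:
152 - 214*D(9/(-1) + 7/1) = 152 - 214*(9/(-1) + 7/1) = 152 - 214*(9*(-1) + 7*1) = 152 - 214*(-9 + 7) = 152 - 214*(-2) = 152 + 428 = 580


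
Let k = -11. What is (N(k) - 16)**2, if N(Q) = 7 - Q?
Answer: 4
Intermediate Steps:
(N(k) - 16)**2 = ((7 - 1*(-11)) - 16)**2 = ((7 + 11) - 16)**2 = (18 - 16)**2 = 2**2 = 4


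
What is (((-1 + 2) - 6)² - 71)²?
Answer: 2116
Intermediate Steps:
(((-1 + 2) - 6)² - 71)² = ((1 - 6)² - 71)² = ((-5)² - 71)² = (25 - 71)² = (-46)² = 2116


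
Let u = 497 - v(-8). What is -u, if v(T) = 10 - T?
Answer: -479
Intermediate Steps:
u = 479 (u = 497 - (10 - 1*(-8)) = 497 - (10 + 8) = 497 - 1*18 = 497 - 18 = 479)
-u = -1*479 = -479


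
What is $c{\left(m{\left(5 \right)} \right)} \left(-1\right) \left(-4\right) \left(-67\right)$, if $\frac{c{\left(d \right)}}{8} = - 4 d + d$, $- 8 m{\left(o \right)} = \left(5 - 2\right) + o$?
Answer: $-6432$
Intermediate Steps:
$m{\left(o \right)} = - \frac{3}{8} - \frac{o}{8}$ ($m{\left(o \right)} = - \frac{\left(5 - 2\right) + o}{8} = - \frac{3 + o}{8} = - \frac{3}{8} - \frac{o}{8}$)
$c{\left(d \right)} = - 24 d$ ($c{\left(d \right)} = 8 \left(- 4 d + d\right) = 8 \left(- 3 d\right) = - 24 d$)
$c{\left(m{\left(5 \right)} \right)} \left(-1\right) \left(-4\right) \left(-67\right) = - 24 \left(- \frac{3}{8} - \frac{5}{8}\right) \left(-1\right) \left(-4\right) \left(-67\right) = \left(-24\right) \left(-1\right) \left(-1\right) \left(-4\right) \left(-67\right) = 24 \left(-1\right) \left(-4\right) \left(-67\right) = \left(-24\right) \left(-4\right) \left(-67\right) = 96 \left(-67\right) = -6432$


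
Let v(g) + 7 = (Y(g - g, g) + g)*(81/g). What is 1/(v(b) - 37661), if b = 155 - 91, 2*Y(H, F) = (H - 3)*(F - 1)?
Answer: -128/4826445 ≈ -2.6521e-5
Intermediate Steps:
Y(H, F) = (-1 + F)*(-3 + H)/2 (Y(H, F) = ((H - 3)*(F - 1))/2 = ((-3 + H)*(-1 + F))/2 = ((-1 + F)*(-3 + H))/2 = (-1 + F)*(-3 + H)/2)
b = 64
v(g) = -7 + 81*(3/2 - g/2)/g (v(g) = -7 + ((3/2 - 3*g/2 - (g - g)/2 + g*(g - g)/2) + g)*(81/g) = -7 + ((3/2 - 3*g/2 - ½*0 + (½)*g*0) + g)*(81/g) = -7 + ((3/2 - 3*g/2 + 0 + 0) + g)*(81/g) = -7 + ((3/2 - 3*g/2) + g)*(81/g) = -7 + (3/2 - g/2)*(81/g) = -7 + 81*(3/2 - g/2)/g)
1/(v(b) - 37661) = 1/((½)*(243 - 95*64)/64 - 37661) = 1/((½)*(1/64)*(243 - 6080) - 37661) = 1/((½)*(1/64)*(-5837) - 37661) = 1/(-5837/128 - 37661) = 1/(-4826445/128) = -128/4826445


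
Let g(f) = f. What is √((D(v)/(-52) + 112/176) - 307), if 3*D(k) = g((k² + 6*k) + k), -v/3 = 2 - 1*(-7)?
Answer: I*√6335615/143 ≈ 17.602*I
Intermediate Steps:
v = -27 (v = -3*(2 - 1*(-7)) = -3*(2 + 7) = -3*9 = -27)
D(k) = k²/3 + 7*k/3 (D(k) = ((k² + 6*k) + k)/3 = (k² + 7*k)/3 = k²/3 + 7*k/3)
√((D(v)/(-52) + 112/176) - 307) = √((((⅓)*(-27)*(7 - 27))/(-52) + 112/176) - 307) = √((((⅓)*(-27)*(-20))*(-1/52) + 112*(1/176)) - 307) = √((180*(-1/52) + 7/11) - 307) = √((-45/13 + 7/11) - 307) = √(-404/143 - 307) = √(-44305/143) = I*√6335615/143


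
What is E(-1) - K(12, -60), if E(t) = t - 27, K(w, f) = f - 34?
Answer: 66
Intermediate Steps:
K(w, f) = -34 + f
E(t) = -27 + t
E(-1) - K(12, -60) = (-27 - 1) - (-34 - 60) = -28 - 1*(-94) = -28 + 94 = 66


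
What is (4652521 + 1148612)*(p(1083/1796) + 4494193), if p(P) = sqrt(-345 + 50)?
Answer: 26071411320669 + 5801133*I*sqrt(295) ≈ 2.6071e+13 + 9.9638e+7*I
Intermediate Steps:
p(P) = I*sqrt(295) (p(P) = sqrt(-295) = I*sqrt(295))
(4652521 + 1148612)*(p(1083/1796) + 4494193) = (4652521 + 1148612)*(I*sqrt(295) + 4494193) = 5801133*(4494193 + I*sqrt(295)) = 26071411320669 + 5801133*I*sqrt(295)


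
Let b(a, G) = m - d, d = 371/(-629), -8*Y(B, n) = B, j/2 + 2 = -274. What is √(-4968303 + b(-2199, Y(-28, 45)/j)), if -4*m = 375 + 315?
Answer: I*√7862929527746/1258 ≈ 2229.0*I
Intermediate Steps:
j = -552 (j = -4 + 2*(-274) = -4 - 548 = -552)
Y(B, n) = -B/8
m = -345/2 (m = -(375 + 315)/4 = -¼*690 = -345/2 ≈ -172.50)
d = -371/629 (d = 371*(-1/629) = -371/629 ≈ -0.58982)
b(a, G) = -216263/1258 (b(a, G) = -345/2 - 1*(-371/629) = -345/2 + 371/629 = -216263/1258)
√(-4968303 + b(-2199, Y(-28, 45)/j)) = √(-4968303 - 216263/1258) = √(-6250341437/1258) = I*√7862929527746/1258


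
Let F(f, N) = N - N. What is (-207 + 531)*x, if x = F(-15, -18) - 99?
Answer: -32076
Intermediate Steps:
F(f, N) = 0
x = -99 (x = 0 - 99 = -99)
(-207 + 531)*x = (-207 + 531)*(-99) = 324*(-99) = -32076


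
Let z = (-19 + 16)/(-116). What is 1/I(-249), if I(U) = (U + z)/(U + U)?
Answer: 19256/9627 ≈ 2.0002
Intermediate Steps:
z = 3/116 (z = -3*(-1/116) = 3/116 ≈ 0.025862)
I(U) = (3/116 + U)/(2*U) (I(U) = (U + 3/116)/(U + U) = (3/116 + U)/((2*U)) = (3/116 + U)*(1/(2*U)) = (3/116 + U)/(2*U))
1/I(-249) = 1/((1/232)*(3 + 116*(-249))/(-249)) = 1/((1/232)*(-1/249)*(3 - 28884)) = 1/((1/232)*(-1/249)*(-28881)) = 1/(9627/19256) = 19256/9627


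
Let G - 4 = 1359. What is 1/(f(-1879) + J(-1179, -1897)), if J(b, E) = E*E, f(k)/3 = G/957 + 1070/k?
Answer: 20669/74379702424 ≈ 2.7788e-7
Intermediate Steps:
G = 1363 (G = 4 + 1359 = 1363)
f(k) = 47/11 + 3210/k (f(k) = 3*(1363/957 + 1070/k) = 3*(1363*(1/957) + 1070/k) = 3*(47/33 + 1070/k) = 47/11 + 3210/k)
J(b, E) = E**2
1/(f(-1879) + J(-1179, -1897)) = 1/((47/11 + 3210/(-1879)) + (-1897)**2) = 1/((47/11 + 3210*(-1/1879)) + 3598609) = 1/((47/11 - 3210/1879) + 3598609) = 1/(53003/20669 + 3598609) = 1/(74379702424/20669) = 20669/74379702424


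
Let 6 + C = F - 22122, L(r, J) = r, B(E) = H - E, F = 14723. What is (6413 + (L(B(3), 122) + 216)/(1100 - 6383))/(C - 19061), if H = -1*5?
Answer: -33879671/139819878 ≈ -0.24231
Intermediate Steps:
H = -5
B(E) = -5 - E
C = -7405 (C = -6 + (14723 - 22122) = -6 - 7399 = -7405)
(6413 + (L(B(3), 122) + 216)/(1100 - 6383))/(C - 19061) = (6413 + ((-5 - 1*3) + 216)/(1100 - 6383))/(-7405 - 19061) = (6413 + ((-5 - 3) + 216)/(-5283))/(-26466) = (6413 + (-8 + 216)*(-1/5283))*(-1/26466) = (6413 + 208*(-1/5283))*(-1/26466) = (6413 - 208/5283)*(-1/26466) = (33879671/5283)*(-1/26466) = -33879671/139819878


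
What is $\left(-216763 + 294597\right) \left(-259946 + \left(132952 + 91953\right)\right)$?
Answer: $-2727381194$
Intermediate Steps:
$\left(-216763 + 294597\right) \left(-259946 + \left(132952 + 91953\right)\right) = 77834 \left(-259946 + 224905\right) = 77834 \left(-35041\right) = -2727381194$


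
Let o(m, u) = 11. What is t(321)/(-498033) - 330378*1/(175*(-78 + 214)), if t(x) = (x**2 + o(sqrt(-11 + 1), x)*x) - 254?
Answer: -4913809261/348623100 ≈ -14.095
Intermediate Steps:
t(x) = -254 + x**2 + 11*x (t(x) = (x**2 + 11*x) - 254 = -254 + x**2 + 11*x)
t(321)/(-498033) - 330378*1/(175*(-78 + 214)) = (-254 + 321**2 + 11*321)/(-498033) - 330378*1/(175*(-78 + 214)) = (-254 + 103041 + 3531)*(-1/498033) - 330378/(175*136) = 106318*(-1/498033) - 330378/23800 = -106318/498033 - 330378*1/23800 = -106318/498033 - 9717/700 = -4913809261/348623100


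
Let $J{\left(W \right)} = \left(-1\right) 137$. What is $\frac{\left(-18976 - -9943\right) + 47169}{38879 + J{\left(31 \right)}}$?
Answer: $\frac{6356}{6457} \approx 0.98436$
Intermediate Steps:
$J{\left(W \right)} = -137$
$\frac{\left(-18976 - -9943\right) + 47169}{38879 + J{\left(31 \right)}} = \frac{\left(-18976 - -9943\right) + 47169}{38879 - 137} = \frac{\left(-18976 + 9943\right) + 47169}{38742} = \left(-9033 + 47169\right) \frac{1}{38742} = 38136 \cdot \frac{1}{38742} = \frac{6356}{6457}$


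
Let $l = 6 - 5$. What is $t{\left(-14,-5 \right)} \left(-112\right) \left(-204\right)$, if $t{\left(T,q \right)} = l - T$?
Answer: $342720$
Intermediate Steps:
$l = 1$
$t{\left(T,q \right)} = 1 - T$
$t{\left(-14,-5 \right)} \left(-112\right) \left(-204\right) = \left(1 - -14\right) \left(-112\right) \left(-204\right) = \left(1 + 14\right) \left(-112\right) \left(-204\right) = 15 \left(-112\right) \left(-204\right) = \left(-1680\right) \left(-204\right) = 342720$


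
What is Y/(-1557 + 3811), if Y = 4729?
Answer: 4729/2254 ≈ 2.0980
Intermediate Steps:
Y/(-1557 + 3811) = 4729/(-1557 + 3811) = 4729/2254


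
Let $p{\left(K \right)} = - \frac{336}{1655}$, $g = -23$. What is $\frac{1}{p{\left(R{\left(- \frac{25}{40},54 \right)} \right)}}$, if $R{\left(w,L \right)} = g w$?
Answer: $- \frac{1655}{336} \approx -4.9256$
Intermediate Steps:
$R{\left(w,L \right)} = - 23 w$
$p{\left(K \right)} = - \frac{336}{1655}$ ($p{\left(K \right)} = \left(-336\right) \frac{1}{1655} = - \frac{336}{1655}$)
$\frac{1}{p{\left(R{\left(- \frac{25}{40},54 \right)} \right)}} = \frac{1}{- \frac{336}{1655}} = - \frac{1655}{336}$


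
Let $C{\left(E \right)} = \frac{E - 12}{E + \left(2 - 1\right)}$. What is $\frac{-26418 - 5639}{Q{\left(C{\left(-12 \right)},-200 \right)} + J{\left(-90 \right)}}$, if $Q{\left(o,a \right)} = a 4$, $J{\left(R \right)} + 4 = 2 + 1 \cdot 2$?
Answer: $\frac{32057}{800} \approx 40.071$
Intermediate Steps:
$J{\left(R \right)} = 0$ ($J{\left(R \right)} = -4 + \left(2 + 1 \cdot 2\right) = -4 + \left(2 + 2\right) = -4 + 4 = 0$)
$C{\left(E \right)} = \frac{-12 + E}{1 + E}$ ($C{\left(E \right)} = \frac{-12 + E}{E + 1} = \frac{-12 + E}{1 + E}$)
$Q{\left(o,a \right)} = 4 a$
$\frac{-26418 - 5639}{Q{\left(C{\left(-12 \right)},-200 \right)} + J{\left(-90 \right)}} = \frac{-26418 - 5639}{4 \left(-200\right) + 0} = - \frac{32057}{-800 + 0} = - \frac{32057}{-800} = \left(-32057\right) \left(- \frac{1}{800}\right) = \frac{32057}{800}$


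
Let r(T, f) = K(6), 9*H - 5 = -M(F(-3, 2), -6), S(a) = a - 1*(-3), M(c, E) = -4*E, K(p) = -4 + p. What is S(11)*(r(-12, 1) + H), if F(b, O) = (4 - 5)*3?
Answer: -14/9 ≈ -1.5556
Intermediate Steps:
F(b, O) = -3 (F(b, O) = -1*3 = -3)
S(a) = 3 + a (S(a) = a + 3 = 3 + a)
H = -19/9 (H = 5/9 + (-(-4)*(-6))/9 = 5/9 + (-1*24)/9 = 5/9 + (1/9)*(-24) = 5/9 - 8/3 = -19/9 ≈ -2.1111)
r(T, f) = 2 (r(T, f) = -4 + 6 = 2)
S(11)*(r(-12, 1) + H) = (3 + 11)*(2 - 19/9) = 14*(-1/9) = -14/9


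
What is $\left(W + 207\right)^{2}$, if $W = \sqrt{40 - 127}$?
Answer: $\left(207 + i \sqrt{87}\right)^{2} \approx 42762.0 + 3861.5 i$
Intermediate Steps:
$W = i \sqrt{87}$ ($W = \sqrt{-87} = i \sqrt{87} \approx 9.3274 i$)
$\left(W + 207\right)^{2} = \left(i \sqrt{87} + 207\right)^{2} = \left(207 + i \sqrt{87}\right)^{2}$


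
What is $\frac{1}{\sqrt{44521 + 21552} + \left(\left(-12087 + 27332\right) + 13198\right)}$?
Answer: $\frac{28443}{808938176} - \frac{\sqrt{66073}}{808938176} \approx 3.4843 \cdot 10^{-5}$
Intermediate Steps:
$\frac{1}{\sqrt{44521 + 21552} + \left(\left(-12087 + 27332\right) + 13198\right)} = \frac{1}{\sqrt{66073} + \left(15245 + 13198\right)} = \frac{1}{\sqrt{66073} + 28443} = \frac{1}{28443 + \sqrt{66073}}$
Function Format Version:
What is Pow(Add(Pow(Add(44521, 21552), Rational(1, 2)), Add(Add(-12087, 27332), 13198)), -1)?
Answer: Add(Rational(28443, 808938176), Mul(Rational(-1, 808938176), Pow(66073, Rational(1, 2)))) ≈ 3.4843e-5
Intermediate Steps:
Pow(Add(Pow(Add(44521, 21552), Rational(1, 2)), Add(Add(-12087, 27332), 13198)), -1) = Pow(Add(Pow(66073, Rational(1, 2)), Add(15245, 13198)), -1) = Pow(Add(Pow(66073, Rational(1, 2)), 28443), -1) = Pow(Add(28443, Pow(66073, Rational(1, 2))), -1)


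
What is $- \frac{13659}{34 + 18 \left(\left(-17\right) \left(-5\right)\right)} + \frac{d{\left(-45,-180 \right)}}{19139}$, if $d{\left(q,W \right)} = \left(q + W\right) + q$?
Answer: $- \frac{261841881}{29933396} \approx -8.7475$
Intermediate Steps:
$d{\left(q,W \right)} = W + 2 q$ ($d{\left(q,W \right)} = \left(W + q\right) + q = W + 2 q$)
$- \frac{13659}{34 + 18 \left(\left(-17\right) \left(-5\right)\right)} + \frac{d{\left(-45,-180 \right)}}{19139} = - \frac{13659}{34 + 18 \left(\left(-17\right) \left(-5\right)\right)} + \frac{-180 + 2 \left(-45\right)}{19139} = - \frac{13659}{34 + 18 \cdot 85} + \left(-180 - 90\right) \frac{1}{19139} = - \frac{13659}{34 + 1530} - \frac{270}{19139} = - \frac{13659}{1564} - \frac{270}{19139} = - \frac{261841881}{29933396}$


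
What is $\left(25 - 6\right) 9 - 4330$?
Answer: $-4159$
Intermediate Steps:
$\left(25 - 6\right) 9 - 4330 = 19 \cdot 9 - 4330 = 171 - 4330 = -4159$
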